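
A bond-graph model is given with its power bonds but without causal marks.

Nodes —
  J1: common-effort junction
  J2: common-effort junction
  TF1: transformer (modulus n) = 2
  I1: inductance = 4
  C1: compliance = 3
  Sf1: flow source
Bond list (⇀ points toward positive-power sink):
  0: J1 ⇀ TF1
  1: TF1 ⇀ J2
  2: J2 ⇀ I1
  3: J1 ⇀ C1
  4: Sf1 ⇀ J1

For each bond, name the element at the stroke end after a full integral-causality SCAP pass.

#4 stroke→Sf1  (Sf1: flow source, stroke at near end)
#2 stroke→I1  (I1 outputs flow p/I1)
#1 stroke→J2  (only one effort-in slot at J2)
#0 stroke→TF1  (through TF1, causality passes straight; one stroke at TF1)
#3 stroke→J1  (J1: last free bond brings effort in)

b0 stroke→TF1
b1 stroke→J2
b2 stroke→I1
b3 stroke→J1
b4 stroke→Sf1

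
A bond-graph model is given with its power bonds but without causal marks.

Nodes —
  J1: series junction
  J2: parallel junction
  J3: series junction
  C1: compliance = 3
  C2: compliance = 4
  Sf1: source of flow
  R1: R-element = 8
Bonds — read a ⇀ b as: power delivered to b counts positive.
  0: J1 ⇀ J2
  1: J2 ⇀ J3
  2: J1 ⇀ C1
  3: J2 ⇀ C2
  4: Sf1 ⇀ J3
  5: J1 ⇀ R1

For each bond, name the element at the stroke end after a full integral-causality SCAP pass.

bond 0 |J1
bond 1 |J3
bond 2 |J1
bond 3 |J2
bond 4 |Sf1
bond 5 |R1

bond 4 stroke at Sf1  (source Sf1 imposes f)
bond 1 stroke at J3  (J3: bond 4 brought flow, rest push out)
bond 2 stroke at J1  (C1: C, integral causality)
bond 3 stroke at J2  (prefer integral on C2)
bond 0 stroke at J1  (common-e at J2 fixed by 3)
bond 5 stroke at R1  (only one flow-in slot at J1)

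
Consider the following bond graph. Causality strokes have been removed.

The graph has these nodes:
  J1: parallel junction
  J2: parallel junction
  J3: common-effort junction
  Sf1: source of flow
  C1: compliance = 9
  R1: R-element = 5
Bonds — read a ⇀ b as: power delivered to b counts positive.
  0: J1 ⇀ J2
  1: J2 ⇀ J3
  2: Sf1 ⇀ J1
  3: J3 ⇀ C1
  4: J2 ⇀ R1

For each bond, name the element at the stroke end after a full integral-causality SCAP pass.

b2 stroke→Sf1  (Sf1 fixes flow; stroke at Sf1)
b0 stroke→J1  (J1: last free bond brings effort in)
b3 stroke→J3  (prefer integral on C1)
b1 stroke→J2  (common-e at J3 fixed by 3)
b4 stroke→R1  (common-e at J2 fixed by 1)

#0 →J1
#1 →J2
#2 →Sf1
#3 →J3
#4 →R1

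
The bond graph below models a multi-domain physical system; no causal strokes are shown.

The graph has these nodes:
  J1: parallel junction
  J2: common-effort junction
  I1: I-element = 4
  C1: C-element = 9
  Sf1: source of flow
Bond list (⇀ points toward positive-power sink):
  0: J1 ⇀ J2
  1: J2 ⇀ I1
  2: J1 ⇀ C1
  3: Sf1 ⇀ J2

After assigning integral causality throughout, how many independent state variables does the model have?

2  (C1, I1 all integral)

β3 |Sf1  (Sf1: flow source, stroke at near end)
β1 |I1  (I1 outputs flow p/I1)
β0 |J2  (only one effort-in slot at J2)
β2 |J1  (closing 0-jn rule on J1)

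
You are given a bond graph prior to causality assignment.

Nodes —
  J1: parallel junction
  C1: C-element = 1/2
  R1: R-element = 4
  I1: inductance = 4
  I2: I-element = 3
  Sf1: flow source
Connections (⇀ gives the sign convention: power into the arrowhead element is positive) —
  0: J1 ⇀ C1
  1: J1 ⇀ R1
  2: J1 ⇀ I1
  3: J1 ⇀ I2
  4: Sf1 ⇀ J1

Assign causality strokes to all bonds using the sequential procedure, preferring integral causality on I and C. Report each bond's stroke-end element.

bond 4 →Sf1  (Sf1: flow source, stroke at near end)
bond 0 →J1  (C1 integral (e out))
bond 1 →R1  (J1: bond 0 brought effort, rest push out)
bond 2 →I1  (common-e at J1 fixed by 0)
bond 3 →I2  (0-jn J1 has e-setter on 0)

b0 |J1
b1 |R1
b2 |I1
b3 |I2
b4 |Sf1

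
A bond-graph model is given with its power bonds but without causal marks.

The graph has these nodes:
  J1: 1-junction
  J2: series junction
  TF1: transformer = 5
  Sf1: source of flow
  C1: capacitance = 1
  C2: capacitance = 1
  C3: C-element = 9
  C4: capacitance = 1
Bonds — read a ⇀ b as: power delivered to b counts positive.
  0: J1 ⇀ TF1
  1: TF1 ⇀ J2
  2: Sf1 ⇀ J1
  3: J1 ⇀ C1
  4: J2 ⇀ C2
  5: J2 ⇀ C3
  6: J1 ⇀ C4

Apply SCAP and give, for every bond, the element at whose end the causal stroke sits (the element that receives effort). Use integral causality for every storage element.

β2 stroke→Sf1  (source Sf1 imposes f)
β0 stroke→J1  (J1: bond 2 brought flow, rest push out)
β3 stroke→J1  (J1 flow already set via bond 2)
β6 stroke→J1  (J1: bond 2 brought flow, rest push out)
β1 stroke→TF1  (TF1: transformer flips bond 0)
β4 stroke→J2  (common-f at J2 fixed by 1)
β5 stroke→J2  (J2 flow already set via bond 1)

#0 stroke at J1
#1 stroke at TF1
#2 stroke at Sf1
#3 stroke at J1
#4 stroke at J2
#5 stroke at J2
#6 stroke at J1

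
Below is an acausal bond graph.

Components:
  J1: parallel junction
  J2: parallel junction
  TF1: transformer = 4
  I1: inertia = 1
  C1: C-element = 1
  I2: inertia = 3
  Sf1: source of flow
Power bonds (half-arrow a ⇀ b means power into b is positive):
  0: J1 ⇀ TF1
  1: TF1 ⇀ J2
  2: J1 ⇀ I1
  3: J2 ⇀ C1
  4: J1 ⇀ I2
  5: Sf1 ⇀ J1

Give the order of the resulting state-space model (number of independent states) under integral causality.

bond 5 |Sf1  (Sf1 fixes flow; stroke at Sf1)
bond 2 |I1  (I1: I, integral causality)
bond 3 |J2  (prefer integral on C1)
bond 1 |TF1  (common-e at J2 fixed by 3)
bond 0 |J1  (TF TF1: opposite of bond 1)
bond 4 |I2  (0-jn J1 has e-setter on 0)

3  (C1, I1, I2 all integral)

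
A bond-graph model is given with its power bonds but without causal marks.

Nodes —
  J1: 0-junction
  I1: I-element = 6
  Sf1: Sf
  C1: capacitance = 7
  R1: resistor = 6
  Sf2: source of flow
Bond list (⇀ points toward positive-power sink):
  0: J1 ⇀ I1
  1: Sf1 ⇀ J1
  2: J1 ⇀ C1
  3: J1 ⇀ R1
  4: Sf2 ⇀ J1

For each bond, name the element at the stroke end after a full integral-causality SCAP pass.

β0 stroke at I1
β1 stroke at Sf1
β2 stroke at J1
β3 stroke at R1
β4 stroke at Sf2

#1 →Sf1  (Sf1 fixes flow; stroke at Sf1)
#4 →Sf2  (Sf2 fixes flow; stroke at Sf2)
#0 →I1  (I1 outputs flow p/I1)
#2 →J1  (C1: C, integral causality)
#3 →R1  (J1 effort already set via bond 2)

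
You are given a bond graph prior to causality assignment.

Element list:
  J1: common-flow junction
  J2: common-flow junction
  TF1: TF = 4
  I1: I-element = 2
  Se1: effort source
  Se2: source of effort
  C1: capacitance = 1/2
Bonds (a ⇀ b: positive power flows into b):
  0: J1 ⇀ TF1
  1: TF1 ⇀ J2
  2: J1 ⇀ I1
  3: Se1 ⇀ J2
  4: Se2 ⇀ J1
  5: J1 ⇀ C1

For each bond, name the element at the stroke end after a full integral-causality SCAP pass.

bond 3 stroke→J2  (Se1 (Se) sets effort on bond)
bond 4 stroke→J1  (Se2: effort source, stroke at far end)
bond 1 stroke→TF1  (J2: last free bond brings flow in)
bond 0 stroke→J1  (through TF1, causality passes straight; one stroke at TF1)
bond 2 stroke→I1  (I1 integral (f out))
bond 5 stroke→J1  (J1: bond 2 brought flow, rest push out)

#0 stroke at J1
#1 stroke at TF1
#2 stroke at I1
#3 stroke at J2
#4 stroke at J1
#5 stroke at J1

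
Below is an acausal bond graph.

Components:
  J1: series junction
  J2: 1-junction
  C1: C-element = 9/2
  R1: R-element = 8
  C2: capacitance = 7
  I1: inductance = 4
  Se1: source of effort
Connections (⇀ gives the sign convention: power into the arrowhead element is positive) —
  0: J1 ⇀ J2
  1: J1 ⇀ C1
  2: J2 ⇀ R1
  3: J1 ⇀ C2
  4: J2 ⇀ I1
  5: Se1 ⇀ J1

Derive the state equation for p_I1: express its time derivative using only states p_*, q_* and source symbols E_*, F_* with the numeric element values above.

β5 stroke→J1  (Se1 (Se) sets effort on bond)
β1 stroke→J1  (prefer integral on C1)
β3 stroke→J1  (prefer integral on C2)
β0 stroke→J2  (J1: last free bond brings flow in)
β4 stroke→I1  (I1 outputs flow p/I1)
β2 stroke→J2  (1-jn J2 has f-setter on 4)

dp_I1/dt = E_Se1 - 2*p_I1 - 2*q_C1/9 - q_C2/7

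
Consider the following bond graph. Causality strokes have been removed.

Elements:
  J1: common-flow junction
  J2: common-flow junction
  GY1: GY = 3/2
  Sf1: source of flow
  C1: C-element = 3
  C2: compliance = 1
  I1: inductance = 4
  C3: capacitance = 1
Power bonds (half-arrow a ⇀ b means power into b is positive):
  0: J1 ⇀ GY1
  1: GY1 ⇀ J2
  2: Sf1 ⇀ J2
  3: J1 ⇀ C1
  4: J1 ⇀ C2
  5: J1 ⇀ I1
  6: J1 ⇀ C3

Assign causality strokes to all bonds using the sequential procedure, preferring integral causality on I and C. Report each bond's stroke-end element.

b2 stroke at Sf1  (Sf1 fixes flow; stroke at Sf1)
b1 stroke at J2  (J2 flow already set via bond 2)
b0 stroke at J1  (through GY1, causality inverts; strokes same side of GY1)
b3 stroke at J1  (prefer integral on C1)
b4 stroke at J1  (C2: C, integral causality)
b5 stroke at I1  (I1 outputs flow p/I1)
b6 stroke at J1  (1-jn J1 has f-setter on 5)

#0 |J1
#1 |J2
#2 |Sf1
#3 |J1
#4 |J1
#5 |I1
#6 |J1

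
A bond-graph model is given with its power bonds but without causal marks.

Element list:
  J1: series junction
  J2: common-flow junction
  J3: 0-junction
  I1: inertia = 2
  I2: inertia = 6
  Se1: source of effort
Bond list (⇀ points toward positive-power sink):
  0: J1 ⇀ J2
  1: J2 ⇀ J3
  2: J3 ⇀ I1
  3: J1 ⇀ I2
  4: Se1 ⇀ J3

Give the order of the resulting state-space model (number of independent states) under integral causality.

2  (I1, I2 all integral)

bond 4 |J3  (Se1 fixes effort; stroke away)
bond 1 |J2  (J3 effort already set via bond 4)
bond 2 |I1  (J3: bond 4 brought effort, rest push out)
bond 0 |J1  (closing 1-jn rule on J2)
bond 3 |I2  (J1: last free bond brings flow in)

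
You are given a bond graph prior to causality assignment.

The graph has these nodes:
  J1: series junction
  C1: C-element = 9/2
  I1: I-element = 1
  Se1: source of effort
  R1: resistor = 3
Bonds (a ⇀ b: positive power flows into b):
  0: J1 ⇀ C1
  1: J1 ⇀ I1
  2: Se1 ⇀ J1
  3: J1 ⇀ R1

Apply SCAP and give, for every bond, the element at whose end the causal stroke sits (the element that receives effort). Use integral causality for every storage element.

bond 2 stroke at J1  (Se1 (Se) sets effort on bond)
bond 0 stroke at J1  (C1: C, integral causality)
bond 1 stroke at I1  (I1: I, integral causality)
bond 3 stroke at J1  (J1: bond 1 brought flow, rest push out)

#0 →J1
#1 →I1
#2 →J1
#3 →J1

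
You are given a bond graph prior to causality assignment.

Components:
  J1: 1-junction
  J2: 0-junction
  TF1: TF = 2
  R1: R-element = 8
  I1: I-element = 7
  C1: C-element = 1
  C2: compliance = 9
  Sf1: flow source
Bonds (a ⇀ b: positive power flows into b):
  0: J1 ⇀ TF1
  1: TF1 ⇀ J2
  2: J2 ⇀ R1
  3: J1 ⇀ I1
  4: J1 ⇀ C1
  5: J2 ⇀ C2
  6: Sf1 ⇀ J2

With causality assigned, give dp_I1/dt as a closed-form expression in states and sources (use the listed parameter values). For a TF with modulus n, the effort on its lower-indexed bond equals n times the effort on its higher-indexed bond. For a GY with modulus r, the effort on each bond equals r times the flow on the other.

dp_I1/dt = -q_C1 - 2*q_C2/9

β6 |Sf1  (Sf1 (Sf) sets flow on bond)
β3 |I1  (I1: I, integral causality)
β0 |J1  (J1 flow already set via bond 3)
β4 |J1  (J1 flow already set via bond 3)
β1 |TF1  (TF1: transformer flips bond 0)
β5 |J2  (C2: C, integral causality)
β2 |R1  (common-e at J2 fixed by 5)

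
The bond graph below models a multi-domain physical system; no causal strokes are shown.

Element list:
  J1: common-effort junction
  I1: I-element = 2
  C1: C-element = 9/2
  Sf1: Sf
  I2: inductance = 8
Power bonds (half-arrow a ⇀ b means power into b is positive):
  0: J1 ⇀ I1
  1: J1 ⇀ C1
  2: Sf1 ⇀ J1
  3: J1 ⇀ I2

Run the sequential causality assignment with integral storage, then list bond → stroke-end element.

β0 |I1
β1 |J1
β2 |Sf1
β3 |I2

#2 stroke at Sf1  (Sf1 (Sf) sets flow on bond)
#0 stroke at I1  (I1 integral (f out))
#1 stroke at J1  (prefer integral on C1)
#3 stroke at I2  (common-e at J1 fixed by 1)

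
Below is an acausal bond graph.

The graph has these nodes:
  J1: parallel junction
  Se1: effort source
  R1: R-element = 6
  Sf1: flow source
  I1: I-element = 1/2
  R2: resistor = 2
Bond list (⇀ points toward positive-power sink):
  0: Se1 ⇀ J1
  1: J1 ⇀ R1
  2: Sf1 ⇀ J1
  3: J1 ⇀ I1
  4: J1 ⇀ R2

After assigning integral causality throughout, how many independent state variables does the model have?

1  (I1 all integral)

β0 stroke at J1  (Se1 (Se) sets effort on bond)
β2 stroke at Sf1  (source Sf1 imposes f)
β1 stroke at R1  (J1: bond 0 brought effort, rest push out)
β3 stroke at I1  (J1: bond 0 brought effort, rest push out)
β4 stroke at R2  (0-jn J1 has e-setter on 0)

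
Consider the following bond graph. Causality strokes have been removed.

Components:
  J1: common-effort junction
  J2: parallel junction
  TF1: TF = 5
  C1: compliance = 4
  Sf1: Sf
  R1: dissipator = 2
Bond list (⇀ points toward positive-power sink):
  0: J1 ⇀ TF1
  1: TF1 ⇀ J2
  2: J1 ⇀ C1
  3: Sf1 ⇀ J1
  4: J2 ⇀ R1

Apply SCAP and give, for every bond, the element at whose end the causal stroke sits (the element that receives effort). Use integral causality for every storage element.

bond 3 stroke→Sf1  (Sf1: flow source, stroke at near end)
bond 2 stroke→J1  (C1 integral (e out))
bond 0 stroke→TF1  (0-jn J1 has e-setter on 2)
bond 1 stroke→J2  (TF1: transformer flips bond 0)
bond 4 stroke→R1  (J2 effort already set via bond 1)

b0 →TF1
b1 →J2
b2 →J1
b3 →Sf1
b4 →R1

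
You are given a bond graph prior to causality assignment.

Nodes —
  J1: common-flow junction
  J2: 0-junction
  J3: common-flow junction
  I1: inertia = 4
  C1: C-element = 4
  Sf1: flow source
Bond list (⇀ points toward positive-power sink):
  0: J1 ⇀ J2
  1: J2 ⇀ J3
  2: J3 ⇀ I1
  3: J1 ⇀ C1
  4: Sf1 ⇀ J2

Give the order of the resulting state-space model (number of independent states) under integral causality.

2  (C1, I1 all integral)

#4 stroke→Sf1  (Sf1: flow source, stroke at near end)
#2 stroke→I1  (I1: I, integral causality)
#1 stroke→J3  (J3: bond 2 brought flow, rest push out)
#0 stroke→J2  (only one effort-in slot at J2)
#3 stroke→J1  (J1 flow already set via bond 0)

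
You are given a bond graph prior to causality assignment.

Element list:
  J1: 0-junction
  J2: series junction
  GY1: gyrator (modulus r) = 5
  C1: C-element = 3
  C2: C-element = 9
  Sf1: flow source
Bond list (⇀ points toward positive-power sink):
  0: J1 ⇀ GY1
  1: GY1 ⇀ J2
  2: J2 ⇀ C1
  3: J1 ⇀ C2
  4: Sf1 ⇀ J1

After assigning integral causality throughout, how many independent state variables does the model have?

2  (C1, C2 all integral)

b4 stroke→Sf1  (source Sf1 imposes f)
b2 stroke→J2  (C1 integral (e out))
b1 stroke→GY1  (closing 1-jn rule on J2)
b0 stroke→GY1  (through GY1, causality inverts; strokes same side of GY1)
b3 stroke→J1  (only one effort-in slot at J1)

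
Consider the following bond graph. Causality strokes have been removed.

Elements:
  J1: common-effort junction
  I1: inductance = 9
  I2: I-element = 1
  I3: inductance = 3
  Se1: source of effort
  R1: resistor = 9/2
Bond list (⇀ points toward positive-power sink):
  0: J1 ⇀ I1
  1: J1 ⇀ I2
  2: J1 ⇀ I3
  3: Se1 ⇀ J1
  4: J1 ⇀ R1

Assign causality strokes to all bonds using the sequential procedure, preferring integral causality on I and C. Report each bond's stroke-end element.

bond 0 |I1
bond 1 |I2
bond 2 |I3
bond 3 |J1
bond 4 |R1

bond 3 stroke→J1  (source Se1 imposes e)
bond 0 stroke→I1  (common-e at J1 fixed by 3)
bond 1 stroke→I2  (J1 effort already set via bond 3)
bond 2 stroke→I3  (common-e at J1 fixed by 3)
bond 4 stroke→R1  (J1: bond 3 brought effort, rest push out)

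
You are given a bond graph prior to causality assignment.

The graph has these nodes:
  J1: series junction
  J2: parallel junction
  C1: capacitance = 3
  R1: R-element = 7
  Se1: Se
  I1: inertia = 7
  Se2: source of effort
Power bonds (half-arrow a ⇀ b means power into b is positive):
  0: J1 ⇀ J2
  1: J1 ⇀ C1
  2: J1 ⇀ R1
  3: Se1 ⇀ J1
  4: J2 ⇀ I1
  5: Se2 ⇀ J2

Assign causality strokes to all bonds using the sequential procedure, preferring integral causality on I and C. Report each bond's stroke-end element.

b3 |J1  (source Se1 imposes e)
b5 |J2  (Se2: effort source, stroke at far end)
b0 |J1  (J2 effort already set via bond 5)
b4 |I1  (0-jn J2 has e-setter on 5)
b1 |J1  (C1 integral (e out))
b2 |R1  (only one flow-in slot at J1)

bond 0 stroke→J1
bond 1 stroke→J1
bond 2 stroke→R1
bond 3 stroke→J1
bond 4 stroke→I1
bond 5 stroke→J2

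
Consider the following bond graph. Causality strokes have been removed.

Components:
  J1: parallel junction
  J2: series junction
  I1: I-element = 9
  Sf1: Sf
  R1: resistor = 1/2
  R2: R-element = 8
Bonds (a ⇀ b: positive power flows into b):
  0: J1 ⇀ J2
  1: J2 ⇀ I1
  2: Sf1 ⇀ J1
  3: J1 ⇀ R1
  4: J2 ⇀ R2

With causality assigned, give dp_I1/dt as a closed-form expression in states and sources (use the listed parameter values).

dp_I1/dt = F_Sf1/2 - 17*p_I1/18

#2 stroke→Sf1  (source Sf1 imposes f)
#1 stroke→I1  (I1: I, integral causality)
#0 stroke→J2  (common-f at J2 fixed by 1)
#4 stroke→J2  (common-f at J2 fixed by 1)
#3 stroke→J1  (J1 needs exactly one e-in)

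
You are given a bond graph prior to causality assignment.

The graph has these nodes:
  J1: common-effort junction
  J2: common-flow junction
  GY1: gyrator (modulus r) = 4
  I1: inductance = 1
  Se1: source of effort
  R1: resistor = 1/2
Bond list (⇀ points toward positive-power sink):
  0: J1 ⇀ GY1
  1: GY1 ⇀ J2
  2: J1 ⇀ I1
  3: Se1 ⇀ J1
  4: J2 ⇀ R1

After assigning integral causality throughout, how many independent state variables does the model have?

1  (I1 all integral)

b3 stroke→J1  (source Se1 imposes e)
b0 stroke→GY1  (common-e at J1 fixed by 3)
b2 stroke→I1  (J1: bond 3 brought effort, rest push out)
b1 stroke→GY1  (GY GY1: same side as bond 0)
b4 stroke→J2  (J2 flow already set via bond 1)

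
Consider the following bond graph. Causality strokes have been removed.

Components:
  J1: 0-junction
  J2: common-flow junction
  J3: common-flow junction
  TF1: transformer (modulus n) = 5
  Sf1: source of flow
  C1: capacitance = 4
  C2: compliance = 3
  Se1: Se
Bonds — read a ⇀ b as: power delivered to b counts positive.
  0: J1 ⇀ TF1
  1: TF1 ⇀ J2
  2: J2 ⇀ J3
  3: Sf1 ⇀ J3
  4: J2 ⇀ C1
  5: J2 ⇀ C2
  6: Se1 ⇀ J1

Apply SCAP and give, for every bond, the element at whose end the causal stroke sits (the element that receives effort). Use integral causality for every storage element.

#0 |TF1
#1 |J2
#2 |J3
#3 |Sf1
#4 |J2
#5 |J2
#6 |J1

b3 stroke at Sf1  (Sf1 fixes flow; stroke at Sf1)
b6 stroke at J1  (source Se1 imposes e)
b0 stroke at TF1  (0-jn J1 has e-setter on 6)
b2 stroke at J3  (J3: bond 3 brought flow, rest push out)
b1 stroke at J2  (through TF1, causality passes straight; one stroke at TF1)
b4 stroke at J2  (J2: bond 2 brought flow, rest push out)
b5 stroke at J2  (1-jn J2 has f-setter on 2)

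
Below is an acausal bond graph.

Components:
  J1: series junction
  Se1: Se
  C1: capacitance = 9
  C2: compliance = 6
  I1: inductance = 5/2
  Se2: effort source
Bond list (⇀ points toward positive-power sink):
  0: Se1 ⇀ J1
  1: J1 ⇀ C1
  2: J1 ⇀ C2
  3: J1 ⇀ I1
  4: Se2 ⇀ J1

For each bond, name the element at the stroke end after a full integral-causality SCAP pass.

#0 stroke at J1  (Se1 fixes effort; stroke away)
#4 stroke at J1  (Se2: effort source, stroke at far end)
#1 stroke at J1  (C1: C, integral causality)
#2 stroke at J1  (C2 integral (e out))
#3 stroke at I1  (only one flow-in slot at J1)

b0 stroke→J1
b1 stroke→J1
b2 stroke→J1
b3 stroke→I1
b4 stroke→J1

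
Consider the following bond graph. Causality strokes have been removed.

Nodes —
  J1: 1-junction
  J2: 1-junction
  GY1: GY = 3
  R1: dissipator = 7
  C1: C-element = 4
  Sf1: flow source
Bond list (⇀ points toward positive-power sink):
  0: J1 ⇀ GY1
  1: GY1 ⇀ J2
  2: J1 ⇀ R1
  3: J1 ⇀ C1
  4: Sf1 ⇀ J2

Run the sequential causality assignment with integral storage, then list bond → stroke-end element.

β0 stroke→J1
β1 stroke→J2
β2 stroke→R1
β3 stroke→J1
β4 stroke→Sf1

b4 stroke→Sf1  (Sf1 (Sf) sets flow on bond)
b1 stroke→J2  (common-f at J2 fixed by 4)
b0 stroke→J1  (through GY1, causality inverts; strokes same side of GY1)
b3 stroke→J1  (C1: C, integral causality)
b2 stroke→R1  (only one flow-in slot at J1)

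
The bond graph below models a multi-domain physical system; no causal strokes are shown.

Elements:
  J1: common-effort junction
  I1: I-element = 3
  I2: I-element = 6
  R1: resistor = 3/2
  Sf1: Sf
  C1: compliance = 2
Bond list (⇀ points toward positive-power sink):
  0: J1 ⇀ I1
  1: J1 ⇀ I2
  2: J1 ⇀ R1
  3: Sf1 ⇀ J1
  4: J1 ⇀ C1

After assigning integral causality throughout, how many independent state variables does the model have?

β3 |Sf1  (source Sf1 imposes f)
β0 |I1  (I1 integral (f out))
β1 |I2  (I2: I, integral causality)
β4 |J1  (C1 integral (e out))
β2 |R1  (J1: bond 4 brought effort, rest push out)

3  (C1, I1, I2 all integral)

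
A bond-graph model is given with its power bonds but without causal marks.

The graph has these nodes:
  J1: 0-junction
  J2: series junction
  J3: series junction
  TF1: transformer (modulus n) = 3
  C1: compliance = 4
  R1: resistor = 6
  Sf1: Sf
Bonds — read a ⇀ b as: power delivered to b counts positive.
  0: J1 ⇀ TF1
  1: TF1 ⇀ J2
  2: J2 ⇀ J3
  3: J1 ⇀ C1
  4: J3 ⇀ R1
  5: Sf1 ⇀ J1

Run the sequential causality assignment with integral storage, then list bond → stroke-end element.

#0 →TF1
#1 →J2
#2 →J3
#3 →J1
#4 →R1
#5 →Sf1

β5 |Sf1  (source Sf1 imposes f)
β3 |J1  (prefer integral on C1)
β0 |TF1  (J1 effort already set via bond 3)
β1 |J2  (TF TF1: opposite of bond 0)
β2 |J3  (J2 needs exactly one f-in)
β4 |R1  (closing 1-jn rule on J3)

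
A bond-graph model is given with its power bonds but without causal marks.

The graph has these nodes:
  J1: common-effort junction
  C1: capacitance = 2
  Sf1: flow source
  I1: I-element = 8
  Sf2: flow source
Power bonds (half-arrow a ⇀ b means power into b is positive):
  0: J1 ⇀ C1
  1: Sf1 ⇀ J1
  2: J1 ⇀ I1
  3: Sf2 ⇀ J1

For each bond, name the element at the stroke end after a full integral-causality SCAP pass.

#0 |J1
#1 |Sf1
#2 |I1
#3 |Sf2

#1 stroke→Sf1  (Sf1 (Sf) sets flow on bond)
#3 stroke→Sf2  (source Sf2 imposes f)
#0 stroke→J1  (C1 outputs effort q/C1)
#2 stroke→I1  (J1 effort already set via bond 0)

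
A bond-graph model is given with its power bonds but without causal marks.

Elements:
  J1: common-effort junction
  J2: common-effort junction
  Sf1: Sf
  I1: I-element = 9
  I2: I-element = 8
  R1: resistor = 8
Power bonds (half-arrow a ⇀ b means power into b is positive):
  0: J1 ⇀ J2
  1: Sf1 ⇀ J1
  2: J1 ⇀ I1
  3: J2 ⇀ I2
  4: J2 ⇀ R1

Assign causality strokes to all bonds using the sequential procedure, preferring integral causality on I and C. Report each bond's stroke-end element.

#1 stroke→Sf1  (Sf1 fixes flow; stroke at Sf1)
#2 stroke→I1  (I1 outputs flow p/I1)
#0 stroke→J1  (closing 0-jn rule on J1)
#3 stroke→I2  (prefer integral on I2)
#4 stroke→J2  (closing 0-jn rule on J2)

#0 |J1
#1 |Sf1
#2 |I1
#3 |I2
#4 |J2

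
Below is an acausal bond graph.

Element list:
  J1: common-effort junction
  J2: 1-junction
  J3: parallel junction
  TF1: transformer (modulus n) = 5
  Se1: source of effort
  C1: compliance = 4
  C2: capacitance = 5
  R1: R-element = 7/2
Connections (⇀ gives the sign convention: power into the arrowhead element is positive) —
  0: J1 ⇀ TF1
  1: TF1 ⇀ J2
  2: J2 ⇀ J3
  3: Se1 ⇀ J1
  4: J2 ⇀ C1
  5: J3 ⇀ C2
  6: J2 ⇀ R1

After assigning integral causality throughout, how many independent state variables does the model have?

2  (C1, C2 all integral)

b3 stroke at J1  (Se1 fixes effort; stroke away)
b0 stroke at TF1  (J1 effort already set via bond 3)
b1 stroke at J2  (TF1 one-in-one-out from 0)
b4 stroke at J2  (C1: C, integral causality)
b5 stroke at J3  (C2 outputs effort q/C2)
b2 stroke at J2  (J3: bond 5 brought effort, rest push out)
b6 stroke at R1  (only one flow-in slot at J2)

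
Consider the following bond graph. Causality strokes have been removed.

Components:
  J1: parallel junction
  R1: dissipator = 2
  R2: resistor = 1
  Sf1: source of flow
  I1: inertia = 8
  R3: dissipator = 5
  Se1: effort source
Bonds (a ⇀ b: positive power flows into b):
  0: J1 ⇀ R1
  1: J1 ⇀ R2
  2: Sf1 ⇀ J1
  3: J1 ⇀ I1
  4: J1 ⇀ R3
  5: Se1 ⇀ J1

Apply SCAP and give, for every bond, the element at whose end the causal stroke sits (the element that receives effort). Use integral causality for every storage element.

#2 |Sf1  (source Sf1 imposes f)
#5 |J1  (source Se1 imposes e)
#0 |R1  (J1 effort already set via bond 5)
#1 |R2  (0-jn J1 has e-setter on 5)
#3 |I1  (common-e at J1 fixed by 5)
#4 |R3  (0-jn J1 has e-setter on 5)

b0 stroke at R1
b1 stroke at R2
b2 stroke at Sf1
b3 stroke at I1
b4 stroke at R3
b5 stroke at J1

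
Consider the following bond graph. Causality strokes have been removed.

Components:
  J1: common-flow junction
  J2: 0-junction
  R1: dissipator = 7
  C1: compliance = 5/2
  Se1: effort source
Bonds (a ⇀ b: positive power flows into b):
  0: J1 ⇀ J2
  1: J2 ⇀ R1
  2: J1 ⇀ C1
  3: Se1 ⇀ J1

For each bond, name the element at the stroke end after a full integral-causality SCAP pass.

bond 3 stroke→J1  (Se1 (Se) sets effort on bond)
bond 2 stroke→J1  (C1: C, integral causality)
bond 0 stroke→J2  (J1 needs exactly one f-in)
bond 1 stroke→R1  (J2 effort already set via bond 0)

b0 stroke→J2
b1 stroke→R1
b2 stroke→J1
b3 stroke→J1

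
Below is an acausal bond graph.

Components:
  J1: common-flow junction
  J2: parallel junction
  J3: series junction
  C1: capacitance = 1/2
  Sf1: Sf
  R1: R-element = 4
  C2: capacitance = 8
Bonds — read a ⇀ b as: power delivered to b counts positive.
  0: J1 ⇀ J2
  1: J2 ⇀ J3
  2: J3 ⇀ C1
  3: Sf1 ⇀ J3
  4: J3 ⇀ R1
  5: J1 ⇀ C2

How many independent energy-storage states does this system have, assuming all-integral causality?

2  (C1, C2 all integral)

#3 →Sf1  (Sf1 fixes flow; stroke at Sf1)
#1 →J3  (J3 flow already set via bond 3)
#2 →J3  (common-f at J3 fixed by 3)
#4 →J3  (J3 flow already set via bond 3)
#0 →J2  (closing 0-jn rule on J2)
#5 →J1  (J1 flow already set via bond 0)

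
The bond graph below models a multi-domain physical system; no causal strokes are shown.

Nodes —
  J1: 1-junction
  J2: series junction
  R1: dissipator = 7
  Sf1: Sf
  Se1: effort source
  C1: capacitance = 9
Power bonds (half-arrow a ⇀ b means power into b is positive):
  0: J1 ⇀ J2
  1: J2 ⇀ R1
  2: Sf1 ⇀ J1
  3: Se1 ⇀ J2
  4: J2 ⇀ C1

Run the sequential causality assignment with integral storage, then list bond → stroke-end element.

#2 →Sf1  (Sf1 (Sf) sets flow on bond)
#3 →J2  (source Se1 imposes e)
#0 →J1  (J1 flow already set via bond 2)
#1 →J2  (1-jn J2 has f-setter on 0)
#4 →J2  (J2 flow already set via bond 0)

b0 stroke→J1
b1 stroke→J2
b2 stroke→Sf1
b3 stroke→J2
b4 stroke→J2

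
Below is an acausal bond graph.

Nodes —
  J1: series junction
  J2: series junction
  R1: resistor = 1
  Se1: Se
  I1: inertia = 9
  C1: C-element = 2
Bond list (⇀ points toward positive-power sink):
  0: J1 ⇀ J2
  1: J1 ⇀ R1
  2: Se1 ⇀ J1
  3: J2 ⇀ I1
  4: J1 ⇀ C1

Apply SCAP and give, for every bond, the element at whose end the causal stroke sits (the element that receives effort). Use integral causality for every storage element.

b0 stroke at J2
b1 stroke at J1
b2 stroke at J1
b3 stroke at I1
b4 stroke at J1

#2 stroke at J1  (Se1 fixes effort; stroke away)
#3 stroke at I1  (I1 outputs flow p/I1)
#0 stroke at J2  (1-jn J2 has f-setter on 3)
#1 stroke at J1  (J1 flow already set via bond 0)
#4 stroke at J1  (J1: bond 0 brought flow, rest push out)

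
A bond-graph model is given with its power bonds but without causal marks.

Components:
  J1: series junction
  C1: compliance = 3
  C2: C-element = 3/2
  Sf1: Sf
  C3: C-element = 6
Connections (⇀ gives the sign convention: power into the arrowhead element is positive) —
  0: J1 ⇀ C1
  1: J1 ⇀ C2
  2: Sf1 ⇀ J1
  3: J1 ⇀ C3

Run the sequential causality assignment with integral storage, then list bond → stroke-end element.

#0 →J1
#1 →J1
#2 →Sf1
#3 →J1

#2 stroke→Sf1  (Sf1 fixes flow; stroke at Sf1)
#0 stroke→J1  (J1 flow already set via bond 2)
#1 stroke→J1  (J1 flow already set via bond 2)
#3 stroke→J1  (common-f at J1 fixed by 2)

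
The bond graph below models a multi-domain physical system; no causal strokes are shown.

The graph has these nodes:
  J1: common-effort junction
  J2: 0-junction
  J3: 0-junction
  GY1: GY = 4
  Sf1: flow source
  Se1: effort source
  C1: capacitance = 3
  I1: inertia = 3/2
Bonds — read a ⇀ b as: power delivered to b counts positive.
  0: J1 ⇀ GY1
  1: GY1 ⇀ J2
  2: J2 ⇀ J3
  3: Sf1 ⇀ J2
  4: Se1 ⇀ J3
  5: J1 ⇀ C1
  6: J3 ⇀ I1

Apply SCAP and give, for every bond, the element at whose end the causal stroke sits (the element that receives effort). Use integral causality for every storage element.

β3 →Sf1  (Sf1 fixes flow; stroke at Sf1)
β4 →J3  (Se1 (Se) sets effort on bond)
β2 →J2  (common-e at J3 fixed by 4)
β6 →I1  (0-jn J3 has e-setter on 4)
β1 →GY1  (0-jn J2 has e-setter on 2)
β0 →GY1  (GY GY1: same side as bond 1)
β5 →J1  (only one effort-in slot at J1)

bond 0 |GY1
bond 1 |GY1
bond 2 |J2
bond 3 |Sf1
bond 4 |J3
bond 5 |J1
bond 6 |I1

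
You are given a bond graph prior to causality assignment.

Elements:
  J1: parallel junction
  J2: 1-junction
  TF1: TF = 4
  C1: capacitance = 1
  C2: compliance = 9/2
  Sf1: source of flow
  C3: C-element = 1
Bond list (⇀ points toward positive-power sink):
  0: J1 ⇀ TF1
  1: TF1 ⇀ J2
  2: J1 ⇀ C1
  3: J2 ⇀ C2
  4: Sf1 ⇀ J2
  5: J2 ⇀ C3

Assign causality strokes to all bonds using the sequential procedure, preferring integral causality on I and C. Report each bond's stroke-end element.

#0 stroke at TF1
#1 stroke at J2
#2 stroke at J1
#3 stroke at J2
#4 stroke at Sf1
#5 stroke at J2

b4 →Sf1  (source Sf1 imposes f)
b1 →J2  (J2: bond 4 brought flow, rest push out)
b3 →J2  (common-f at J2 fixed by 4)
b5 →J2  (J2: bond 4 brought flow, rest push out)
b0 →TF1  (TF1 one-in-one-out from 1)
b2 →J1  (J1 needs exactly one e-in)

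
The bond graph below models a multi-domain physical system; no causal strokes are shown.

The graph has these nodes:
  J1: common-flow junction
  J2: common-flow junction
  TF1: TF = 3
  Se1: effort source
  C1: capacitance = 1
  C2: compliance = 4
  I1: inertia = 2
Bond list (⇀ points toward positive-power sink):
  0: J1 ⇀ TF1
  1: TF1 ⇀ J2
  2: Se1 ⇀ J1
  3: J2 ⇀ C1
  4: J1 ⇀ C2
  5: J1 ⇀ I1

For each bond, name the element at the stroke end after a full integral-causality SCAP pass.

β2 |J1  (source Se1 imposes e)
β3 |J2  (C1 outputs effort q/C1)
β1 |TF1  (only one flow-in slot at J2)
β0 |J1  (TF TF1: opposite of bond 1)
β4 |J1  (C2 outputs effort q/C2)
β5 |I1  (J1 needs exactly one f-in)

#0 stroke at J1
#1 stroke at TF1
#2 stroke at J1
#3 stroke at J2
#4 stroke at J1
#5 stroke at I1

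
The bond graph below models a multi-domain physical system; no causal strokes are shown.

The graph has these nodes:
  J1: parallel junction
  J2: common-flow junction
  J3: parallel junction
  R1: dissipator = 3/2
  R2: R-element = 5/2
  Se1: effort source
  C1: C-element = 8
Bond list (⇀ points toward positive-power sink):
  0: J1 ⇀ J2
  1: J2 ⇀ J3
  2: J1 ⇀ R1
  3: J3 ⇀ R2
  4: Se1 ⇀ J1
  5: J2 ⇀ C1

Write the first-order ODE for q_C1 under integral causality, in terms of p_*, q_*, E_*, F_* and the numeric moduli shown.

dq_C1/dt = 2*E_Se1/5 - q_C1/20

b4 |J1  (Se1: effort source, stroke at far end)
b0 |J2  (common-e at J1 fixed by 4)
b2 |R1  (0-jn J1 has e-setter on 4)
b5 |J2  (C1: C, integral causality)
b1 |J3  (J2: last free bond brings flow in)
b3 |R2  (J3: bond 1 brought effort, rest push out)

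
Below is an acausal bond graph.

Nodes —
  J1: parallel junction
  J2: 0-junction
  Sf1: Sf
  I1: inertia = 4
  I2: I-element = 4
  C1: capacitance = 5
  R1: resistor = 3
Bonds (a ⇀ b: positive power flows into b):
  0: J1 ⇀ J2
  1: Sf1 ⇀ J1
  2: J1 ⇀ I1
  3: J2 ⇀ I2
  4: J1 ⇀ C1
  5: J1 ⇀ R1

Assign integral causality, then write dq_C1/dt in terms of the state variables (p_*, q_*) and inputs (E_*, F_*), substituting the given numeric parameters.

dq_C1/dt = F_Sf1 - p_I1/4 - p_I2/4 - q_C1/15

b1 stroke→Sf1  (Sf1 fixes flow; stroke at Sf1)
b2 stroke→I1  (I1: I, integral causality)
b3 stroke→I2  (I2 integral (f out))
b0 stroke→J2  (J2 needs exactly one e-in)
b4 stroke→J1  (C1: C, integral causality)
b5 stroke→R1  (0-jn J1 has e-setter on 4)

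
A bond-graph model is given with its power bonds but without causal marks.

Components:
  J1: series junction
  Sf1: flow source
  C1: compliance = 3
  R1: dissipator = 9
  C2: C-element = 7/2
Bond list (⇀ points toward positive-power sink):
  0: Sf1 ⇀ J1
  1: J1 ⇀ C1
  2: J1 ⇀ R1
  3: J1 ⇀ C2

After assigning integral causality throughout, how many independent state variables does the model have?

#0 stroke→Sf1  (source Sf1 imposes f)
#1 stroke→J1  (J1: bond 0 brought flow, rest push out)
#2 stroke→J1  (1-jn J1 has f-setter on 0)
#3 stroke→J1  (J1 flow already set via bond 0)

2  (C1, C2 all integral)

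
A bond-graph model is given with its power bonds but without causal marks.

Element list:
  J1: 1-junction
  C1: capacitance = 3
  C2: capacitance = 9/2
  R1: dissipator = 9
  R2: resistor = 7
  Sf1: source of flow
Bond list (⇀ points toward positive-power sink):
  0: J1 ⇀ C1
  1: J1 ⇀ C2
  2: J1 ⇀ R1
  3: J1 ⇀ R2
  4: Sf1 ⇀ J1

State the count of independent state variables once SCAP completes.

2  (C1, C2 all integral)

#4 stroke→Sf1  (Sf1 fixes flow; stroke at Sf1)
#0 stroke→J1  (J1: bond 4 brought flow, rest push out)
#1 stroke→J1  (J1: bond 4 brought flow, rest push out)
#2 stroke→J1  (J1: bond 4 brought flow, rest push out)
#3 stroke→J1  (J1: bond 4 brought flow, rest push out)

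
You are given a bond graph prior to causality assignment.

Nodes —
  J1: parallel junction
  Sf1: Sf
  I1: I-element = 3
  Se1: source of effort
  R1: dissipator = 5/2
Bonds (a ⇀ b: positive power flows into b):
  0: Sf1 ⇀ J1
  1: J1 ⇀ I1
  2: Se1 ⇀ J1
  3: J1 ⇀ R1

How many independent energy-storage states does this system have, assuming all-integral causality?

1  (I1 all integral)

β0 stroke at Sf1  (Sf1 (Sf) sets flow on bond)
β2 stroke at J1  (Se1: effort source, stroke at far end)
β1 stroke at I1  (J1 effort already set via bond 2)
β3 stroke at R1  (J1: bond 2 brought effort, rest push out)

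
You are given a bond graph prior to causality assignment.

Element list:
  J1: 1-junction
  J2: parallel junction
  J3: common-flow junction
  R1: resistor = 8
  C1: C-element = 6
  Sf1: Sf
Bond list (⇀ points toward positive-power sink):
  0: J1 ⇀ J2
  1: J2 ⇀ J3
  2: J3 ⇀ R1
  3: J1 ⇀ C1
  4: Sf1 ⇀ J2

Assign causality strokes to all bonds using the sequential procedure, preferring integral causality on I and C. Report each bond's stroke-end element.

#0 stroke→J2
#1 stroke→J3
#2 stroke→R1
#3 stroke→J1
#4 stroke→Sf1

b4 →Sf1  (Sf1 fixes flow; stroke at Sf1)
b3 →J1  (C1: C, integral causality)
b0 →J2  (J1 needs exactly one f-in)
b1 →J3  (common-e at J2 fixed by 0)
b2 →R1  (J3: last free bond brings flow in)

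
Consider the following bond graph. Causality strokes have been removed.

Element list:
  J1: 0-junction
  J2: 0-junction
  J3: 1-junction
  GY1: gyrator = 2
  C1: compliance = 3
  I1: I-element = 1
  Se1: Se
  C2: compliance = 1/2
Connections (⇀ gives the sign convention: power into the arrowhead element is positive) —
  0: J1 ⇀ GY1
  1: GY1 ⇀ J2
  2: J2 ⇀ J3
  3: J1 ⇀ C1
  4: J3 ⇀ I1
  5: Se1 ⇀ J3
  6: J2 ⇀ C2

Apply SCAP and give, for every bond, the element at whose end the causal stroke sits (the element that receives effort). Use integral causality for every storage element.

β0 →GY1
β1 →GY1
β2 →J3
β3 →J1
β4 →I1
β5 →J3
β6 →J2

#5 stroke at J3  (Se1: effort source, stroke at far end)
#3 stroke at J1  (prefer integral on C1)
#0 stroke at GY1  (0-jn J1 has e-setter on 3)
#1 stroke at GY1  (through GY1, causality inverts; strokes same side of GY1)
#4 stroke at I1  (I1: I, integral causality)
#2 stroke at J3  (common-f at J3 fixed by 4)
#6 stroke at J2  (J2 needs exactly one e-in)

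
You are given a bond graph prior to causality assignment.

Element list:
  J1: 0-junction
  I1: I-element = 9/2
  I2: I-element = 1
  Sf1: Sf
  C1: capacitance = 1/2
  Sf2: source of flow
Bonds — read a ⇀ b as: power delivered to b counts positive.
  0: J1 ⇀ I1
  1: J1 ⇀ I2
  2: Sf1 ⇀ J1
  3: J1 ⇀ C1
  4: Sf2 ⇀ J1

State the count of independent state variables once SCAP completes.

b2 →Sf1  (Sf1 fixes flow; stroke at Sf1)
b4 →Sf2  (Sf2 fixes flow; stroke at Sf2)
b0 →I1  (I1: I, integral causality)
b1 →I2  (I2 outputs flow p/I2)
b3 →J1  (J1 needs exactly one e-in)

3  (C1, I1, I2 all integral)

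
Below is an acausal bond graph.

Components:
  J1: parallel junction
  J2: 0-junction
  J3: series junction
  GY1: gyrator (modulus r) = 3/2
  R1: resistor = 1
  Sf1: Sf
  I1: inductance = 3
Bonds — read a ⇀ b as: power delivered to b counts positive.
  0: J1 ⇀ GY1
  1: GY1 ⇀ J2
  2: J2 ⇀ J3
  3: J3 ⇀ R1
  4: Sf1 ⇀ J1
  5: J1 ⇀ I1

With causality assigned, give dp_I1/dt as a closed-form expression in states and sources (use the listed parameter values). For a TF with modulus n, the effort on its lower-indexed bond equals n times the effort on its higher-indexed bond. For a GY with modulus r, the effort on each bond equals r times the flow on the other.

β4 stroke→Sf1  (Sf1 fixes flow; stroke at Sf1)
β5 stroke→I1  (I1 outputs flow p/I1)
β0 stroke→J1  (J1 needs exactly one e-in)
β1 stroke→J2  (GY GY1: same side as bond 0)
β2 stroke→J3  (common-e at J2 fixed by 1)
β3 stroke→R1  (J3 needs exactly one f-in)

dp_I1/dt = 9*F_Sf1/4 - 3*p_I1/4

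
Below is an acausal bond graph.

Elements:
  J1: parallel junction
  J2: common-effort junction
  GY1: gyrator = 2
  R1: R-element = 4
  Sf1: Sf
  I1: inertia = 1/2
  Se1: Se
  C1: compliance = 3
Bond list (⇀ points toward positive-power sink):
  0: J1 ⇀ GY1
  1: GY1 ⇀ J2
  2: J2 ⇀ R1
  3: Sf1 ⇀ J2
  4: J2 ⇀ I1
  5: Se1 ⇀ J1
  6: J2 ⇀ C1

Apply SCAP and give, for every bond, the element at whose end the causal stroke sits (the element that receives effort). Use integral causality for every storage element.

b0 →GY1
b1 →GY1
b2 →R1
b3 →Sf1
b4 →I1
b5 →J1
b6 →J2

b3 →Sf1  (Sf1 (Sf) sets flow on bond)
b5 →J1  (Se1 (Se) sets effort on bond)
b0 →GY1  (0-jn J1 has e-setter on 5)
b1 →GY1  (through GY1, causality inverts; strokes same side of GY1)
b4 →I1  (I1 integral (f out))
b6 →J2  (C1 outputs effort q/C1)
b2 →R1  (J2 effort already set via bond 6)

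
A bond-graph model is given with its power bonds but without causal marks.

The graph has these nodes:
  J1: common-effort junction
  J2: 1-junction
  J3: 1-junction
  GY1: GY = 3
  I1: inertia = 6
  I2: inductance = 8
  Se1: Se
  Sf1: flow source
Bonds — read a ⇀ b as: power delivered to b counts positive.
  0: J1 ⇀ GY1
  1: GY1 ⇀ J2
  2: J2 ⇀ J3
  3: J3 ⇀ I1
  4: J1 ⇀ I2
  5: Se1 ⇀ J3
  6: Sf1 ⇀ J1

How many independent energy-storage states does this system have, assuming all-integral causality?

bond 5 stroke at J3  (Se1 (Se) sets effort on bond)
bond 6 stroke at Sf1  (Sf1 (Sf) sets flow on bond)
bond 3 stroke at I1  (I1 integral (f out))
bond 2 stroke at J3  (common-f at J3 fixed by 3)
bond 1 stroke at J2  (1-jn J2 has f-setter on 2)
bond 0 stroke at J1  (through GY1, causality inverts; strokes same side of GY1)
bond 4 stroke at I2  (0-jn J1 has e-setter on 0)

2  (I1, I2 all integral)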